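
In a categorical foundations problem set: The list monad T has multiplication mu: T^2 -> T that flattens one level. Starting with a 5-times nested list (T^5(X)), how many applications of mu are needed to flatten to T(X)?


Each application of mu: T^2 -> T removes one layer of nesting.
Starting at depth 5 (i.e., T^5(X)), we need to reach T(X).
Number of mu applications = 5 - 1 = 4

4


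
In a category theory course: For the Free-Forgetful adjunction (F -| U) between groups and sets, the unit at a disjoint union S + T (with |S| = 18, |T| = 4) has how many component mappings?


The unit eta_X: X -> U(F(X)) of the Free-Forgetful adjunction
maps each element of X to a generator of F(X). For X = S + T (disjoint
union in Set), |S + T| = |S| + |T|.
Total mappings = 18 + 4 = 22.

22


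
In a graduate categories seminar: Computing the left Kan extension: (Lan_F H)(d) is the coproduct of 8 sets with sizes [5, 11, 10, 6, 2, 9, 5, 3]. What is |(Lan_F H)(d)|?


Pointwise, the left Kan extension (Lan_F H)(d) is the colimit, indexed
by the comma category (F downarrow d), of H composed with the
projection (F downarrow d) -> C. Here that colimit is given
as a coproduct (disjoint union) of sets, so its cardinality is the
sum of the sizes of the summands.
Coproduct of sets with sizes: 5 + 11 + 10 + 6 + 2 + 9 + 5 + 3
= 51

51


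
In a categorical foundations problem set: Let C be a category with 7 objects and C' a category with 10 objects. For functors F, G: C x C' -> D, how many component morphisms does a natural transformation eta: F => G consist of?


A natural transformation eta: F => G assigns one component morphism per
object of the domain category.
The domain is the product category C x C', so
|Ob(C x C')| = |Ob(C)| * |Ob(C')| = 7 * 10 = 70.
Therefore eta has 70 component morphisms.

70


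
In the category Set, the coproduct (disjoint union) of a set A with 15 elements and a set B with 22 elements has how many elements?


In Set, the coproduct A + B is the disjoint union.
|A + B| = |A| + |B| = 15 + 22 = 37

37


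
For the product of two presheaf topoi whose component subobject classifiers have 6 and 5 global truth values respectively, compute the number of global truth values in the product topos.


In a product of presheaf topoi E_1 x E_2, the subobject classifier
is Omega = Omega_1 x Omega_2 (componentwise), so
|Omega(top)| = |Omega_1(top_1)| * |Omega_2(top_2)|.
= 6 * 5 = 30.

30


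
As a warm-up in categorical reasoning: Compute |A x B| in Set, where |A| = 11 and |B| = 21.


In Set, the product A x B is the Cartesian product.
By the universal property, |A x B| = |A| * |B|.
|A x B| = 11 * 21 = 231

231


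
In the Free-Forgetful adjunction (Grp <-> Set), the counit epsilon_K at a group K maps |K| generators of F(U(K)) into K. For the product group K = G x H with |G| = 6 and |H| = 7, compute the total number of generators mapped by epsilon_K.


The counit epsilon_K: F(U(K)) -> K of the Free-Forgetful adjunction
maps |K| generators of F(U(K)) into K. For K = G x H (the product group),
|G x H| = |G| * |H|.
Total generators mapped = 6 * 7 = 42.

42


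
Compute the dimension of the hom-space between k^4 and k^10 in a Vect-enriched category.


In Vect-enriched categories, Hom(k^n, k^m) is the space of m x n matrices.
dim(Hom(k^4, k^10)) = 10 * 4 = 40

40


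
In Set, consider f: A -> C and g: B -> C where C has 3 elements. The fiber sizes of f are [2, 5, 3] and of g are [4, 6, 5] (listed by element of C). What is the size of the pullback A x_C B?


The pullback A x_C B consists of pairs (a, b) with f(a) = g(b).
For each element c in C, the fiber product has |f^-1(c)| * |g^-1(c)| elements.
Summing over C: 2 * 4 + 5 * 6 + 3 * 5
= 8 + 30 + 15 = 53

53


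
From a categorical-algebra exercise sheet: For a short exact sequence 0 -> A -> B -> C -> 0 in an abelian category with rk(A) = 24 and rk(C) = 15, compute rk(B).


For a short exact sequence 0 -> A -> B -> C -> 0,
rank is additive: rank(B) = rank(A) + rank(C).
rank(B) = 24 + 15 = 39

39


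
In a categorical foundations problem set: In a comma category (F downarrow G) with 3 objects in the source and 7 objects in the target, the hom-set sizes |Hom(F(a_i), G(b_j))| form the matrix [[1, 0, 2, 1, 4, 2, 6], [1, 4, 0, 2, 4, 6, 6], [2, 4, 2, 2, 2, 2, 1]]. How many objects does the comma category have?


Objects of (F downarrow G) are triples (a, b, h: F(a)->G(b)).
The count equals the sum of all entries in the hom-matrix.
sum(row 0) = 16
sum(row 1) = 23
sum(row 2) = 15
Grand total = 54

54


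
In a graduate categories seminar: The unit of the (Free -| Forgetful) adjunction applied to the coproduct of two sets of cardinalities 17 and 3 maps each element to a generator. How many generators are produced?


The unit eta_X: X -> U(F(X)) of the Free-Forgetful adjunction
maps each element of X to a generator of F(X). For X = S + T (disjoint
union in Set), |S + T| = |S| + |T|.
Total mappings = 17 + 3 = 20.

20


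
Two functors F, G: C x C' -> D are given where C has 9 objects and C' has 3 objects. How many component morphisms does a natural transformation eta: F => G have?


A natural transformation eta: F => G assigns one component morphism per
object of the domain category.
The domain is the product category C x C', so
|Ob(C x C')| = |Ob(C)| * |Ob(C')| = 9 * 3 = 27.
Therefore eta has 27 component morphisms.

27


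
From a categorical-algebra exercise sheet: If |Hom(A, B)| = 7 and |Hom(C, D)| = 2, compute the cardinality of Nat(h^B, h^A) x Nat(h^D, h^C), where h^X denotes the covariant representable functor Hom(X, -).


By the Yoneda lemma, Nat(h^B, h^A) is isomorphic to Hom(A, B),
so |Nat(h^B, h^A)| = |Hom(A, B)| and |Nat(h^D, h^C)| = |Hom(C, D)|.
|Hom(A, B)| = 7, |Hom(C, D)| = 2.
|Nat(h^B, h^A) x Nat(h^D, h^C)| = 7 * 2 = 14

14


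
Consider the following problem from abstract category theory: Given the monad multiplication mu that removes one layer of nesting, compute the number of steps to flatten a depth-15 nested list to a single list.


Each application of mu: T^2 -> T removes one layer of nesting.
Starting at depth 15 (i.e., T^15(X)), we need to reach T(X).
Number of mu applications = 15 - 1 = 14

14


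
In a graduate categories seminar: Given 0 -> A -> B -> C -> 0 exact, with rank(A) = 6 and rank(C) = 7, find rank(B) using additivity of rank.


For a short exact sequence 0 -> A -> B -> C -> 0,
rank is additive: rank(B) = rank(A) + rank(C).
rank(B) = 6 + 7 = 13

13


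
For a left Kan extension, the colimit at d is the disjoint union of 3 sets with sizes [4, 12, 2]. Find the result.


Pointwise, the left Kan extension (Lan_F H)(d) is the colimit, indexed
by the comma category (F downarrow d), of H composed with the
projection (F downarrow d) -> C. Here that colimit is given
as a coproduct (disjoint union) of sets, so its cardinality is the
sum of the sizes of the summands.
Coproduct of sets with sizes: 4 + 12 + 2
= 18

18


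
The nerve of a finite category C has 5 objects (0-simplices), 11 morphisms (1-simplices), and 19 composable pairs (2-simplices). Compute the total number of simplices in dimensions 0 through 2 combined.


The 2-skeleton of the nerve N(C) consists of simplices in dimensions 0, 1, 2:
  |N(C)_0| = 5 (objects)
  |N(C)_1| = 11 (morphisms)
  |N(C)_2| = 19 (composable pairs)
Total = 5 + 11 + 19 = 35

35


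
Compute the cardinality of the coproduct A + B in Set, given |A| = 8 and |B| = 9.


In Set, the coproduct A + B is the disjoint union.
|A + B| = |A| + |B| = 8 + 9 = 17

17


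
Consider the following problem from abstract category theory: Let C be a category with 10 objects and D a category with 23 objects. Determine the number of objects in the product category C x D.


The product category C x D has objects that are pairs (c, d).
Number of pairs = |Ob(C)| * |Ob(D)| = 10 * 23 = 230

230


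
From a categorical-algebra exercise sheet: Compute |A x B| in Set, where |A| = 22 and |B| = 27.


In Set, the product A x B is the Cartesian product.
By the universal property, |A x B| = |A| * |B|.
|A x B| = 22 * 27 = 594

594


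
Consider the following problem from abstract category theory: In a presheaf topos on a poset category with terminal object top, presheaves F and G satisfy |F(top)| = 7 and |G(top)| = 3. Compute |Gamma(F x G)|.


Global sections of a presheaf on a poset with terminal top satisfy
Gamma(H) ~ H(top). Presheaves admit pointwise products, so
(F x G)(top) = F(top) x G(top) (Cartesian product).
|Gamma(F x G)| = |F(top)| * |G(top)| = 7 * 3 = 21.

21


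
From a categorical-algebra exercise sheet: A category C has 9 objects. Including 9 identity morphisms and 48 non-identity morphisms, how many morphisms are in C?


Each object has an identity morphism, giving 9 identities.
Adding the 48 non-identity morphisms:
Total = 9 + 48 = 57

57


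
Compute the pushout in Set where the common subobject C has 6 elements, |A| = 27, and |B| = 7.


The pushout A +_C B identifies the images of C in A and B.
|A +_C B| = |A| + |B| - |C| (for injections).
= 27 + 7 - 6 = 28

28


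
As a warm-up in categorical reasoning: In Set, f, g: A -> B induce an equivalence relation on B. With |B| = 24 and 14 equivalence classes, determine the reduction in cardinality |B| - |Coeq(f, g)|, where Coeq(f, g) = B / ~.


The coequalizer Coeq(f, g) = B / ~ has one element per equivalence class.
|B| = 24, |Coeq(f, g)| = 14.
|B| - |Coeq(f, g)| = 24 - 14 = 10.

10


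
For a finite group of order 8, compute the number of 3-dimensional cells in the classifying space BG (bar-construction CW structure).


In the bar-construction CW model of BG, the n-cells are indexed by
n-tuples [g_1|...|g_n] of non-identity elements of G (degenerate
simplices with some g_i = e do not contribute cells), so there are
(|G| - 1)^n n-cells.
For dim = 3 with |G| = 8:
cells = (8 - 1)^3 = 7^3 = 343

343


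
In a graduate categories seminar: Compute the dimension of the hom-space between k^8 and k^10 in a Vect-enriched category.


In Vect-enriched categories, Hom(k^n, k^m) is the space of m x n matrices.
dim(Hom(k^8, k^10)) = 10 * 8 = 80

80


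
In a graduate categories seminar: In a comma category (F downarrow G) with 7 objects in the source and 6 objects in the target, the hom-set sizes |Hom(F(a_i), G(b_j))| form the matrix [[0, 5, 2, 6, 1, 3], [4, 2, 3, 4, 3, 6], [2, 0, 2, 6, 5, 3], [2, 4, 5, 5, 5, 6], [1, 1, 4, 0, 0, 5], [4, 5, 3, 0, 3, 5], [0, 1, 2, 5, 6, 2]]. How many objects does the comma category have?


Objects of (F downarrow G) are triples (a, b, h: F(a)->G(b)).
The count equals the sum of all entries in the hom-matrix.
sum(row 0) = 17
sum(row 1) = 22
sum(row 2) = 18
sum(row 3) = 27
sum(row 4) = 11
sum(row 5) = 20
sum(row 6) = 16
Grand total = 131

131


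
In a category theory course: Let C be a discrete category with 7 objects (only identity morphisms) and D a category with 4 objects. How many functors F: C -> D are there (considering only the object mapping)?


A functor from a discrete category C to D is determined by
where each object maps. Each of the 7 objects of C can map
to any of the 4 objects of D independently.
Number of functors = 4^7 = 16384

16384


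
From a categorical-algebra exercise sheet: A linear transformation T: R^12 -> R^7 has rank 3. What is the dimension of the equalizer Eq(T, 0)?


The equalizer of f and the zero map is ker(f).
By the rank-nullity theorem: dim(ker(f)) = dim(domain) - rank(f).
dim(ker(f)) = 12 - 3 = 9

9


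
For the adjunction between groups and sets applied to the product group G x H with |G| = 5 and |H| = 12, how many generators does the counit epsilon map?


The counit epsilon_K: F(U(K)) -> K of the Free-Forgetful adjunction
maps |K| generators of F(U(K)) into K. For K = G x H (the product group),
|G x H| = |G| * |H|.
Total generators mapped = 5 * 12 = 60.

60


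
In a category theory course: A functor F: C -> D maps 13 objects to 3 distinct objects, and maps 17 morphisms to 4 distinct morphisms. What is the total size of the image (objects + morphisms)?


The image of F consists of distinct objects and distinct morphisms.
|Im(F)| on objects = 3
|Im(F)| on morphisms = 4
Total image cardinality = 3 + 4 = 7

7


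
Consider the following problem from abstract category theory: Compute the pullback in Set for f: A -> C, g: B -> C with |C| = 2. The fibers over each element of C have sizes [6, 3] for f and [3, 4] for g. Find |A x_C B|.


The pullback A x_C B consists of pairs (a, b) with f(a) = g(b).
For each element c in C, the fiber product has |f^-1(c)| * |g^-1(c)| elements.
Summing over C: 6 * 3 + 3 * 4
= 18 + 12 = 30

30


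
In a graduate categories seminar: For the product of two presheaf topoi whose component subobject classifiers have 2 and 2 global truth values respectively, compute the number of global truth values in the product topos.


In a product of presheaf topoi E_1 x E_2, the subobject classifier
is Omega = Omega_1 x Omega_2 (componentwise), so
|Omega(top)| = |Omega_1(top_1)| * |Omega_2(top_2)|.
= 2 * 2 = 4.

4


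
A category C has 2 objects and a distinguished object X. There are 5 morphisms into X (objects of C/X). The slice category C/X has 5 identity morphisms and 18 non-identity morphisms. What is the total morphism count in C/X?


In the slice category C/X, objects are morphisms to X.
Identity morphisms: 5 (one per object of C/X).
Non-identity morphisms: 18.
Total = 5 + 18 = 23

23


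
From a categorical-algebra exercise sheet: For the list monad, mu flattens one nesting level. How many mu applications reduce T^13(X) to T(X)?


Each application of mu: T^2 -> T removes one layer of nesting.
Starting at depth 13 (i.e., T^13(X)), we need to reach T(X).
Number of mu applications = 13 - 1 = 12

12


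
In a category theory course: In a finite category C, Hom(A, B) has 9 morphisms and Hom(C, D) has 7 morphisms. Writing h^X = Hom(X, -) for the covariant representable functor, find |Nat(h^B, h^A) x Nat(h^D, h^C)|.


By the Yoneda lemma, Nat(h^B, h^A) is isomorphic to Hom(A, B),
so |Nat(h^B, h^A)| = |Hom(A, B)| and |Nat(h^D, h^C)| = |Hom(C, D)|.
|Hom(A, B)| = 9, |Hom(C, D)| = 7.
|Nat(h^B, h^A) x Nat(h^D, h^C)| = 9 * 7 = 63

63


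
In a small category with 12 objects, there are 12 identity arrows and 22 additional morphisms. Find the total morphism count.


Each object has an identity morphism, giving 12 identities.
Adding the 22 non-identity morphisms:
Total = 12 + 22 = 34

34


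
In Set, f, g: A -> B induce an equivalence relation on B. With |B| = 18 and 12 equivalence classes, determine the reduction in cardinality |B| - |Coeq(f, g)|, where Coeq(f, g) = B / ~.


The coequalizer Coeq(f, g) = B / ~ has one element per equivalence class.
|B| = 18, |Coeq(f, g)| = 12.
|B| - |Coeq(f, g)| = 18 - 12 = 6.

6


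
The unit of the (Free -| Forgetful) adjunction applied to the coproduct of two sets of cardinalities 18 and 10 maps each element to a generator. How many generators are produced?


The unit eta_X: X -> U(F(X)) of the Free-Forgetful adjunction
maps each element of X to a generator of F(X). For X = S + T (disjoint
union in Set), |S + T| = |S| + |T|.
Total mappings = 18 + 10 = 28.

28


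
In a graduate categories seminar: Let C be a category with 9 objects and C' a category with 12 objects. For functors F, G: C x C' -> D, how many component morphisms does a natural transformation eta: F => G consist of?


A natural transformation eta: F => G assigns one component morphism per
object of the domain category.
The domain is the product category C x C', so
|Ob(C x C')| = |Ob(C)| * |Ob(C')| = 9 * 12 = 108.
Therefore eta has 108 component morphisms.

108


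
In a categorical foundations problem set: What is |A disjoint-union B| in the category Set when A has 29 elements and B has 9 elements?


In Set, the coproduct A + B is the disjoint union.
|A + B| = |A| + |B| = 29 + 9 = 38

38


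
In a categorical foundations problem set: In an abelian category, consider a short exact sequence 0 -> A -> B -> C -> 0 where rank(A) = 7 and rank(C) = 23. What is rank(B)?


For a short exact sequence 0 -> A -> B -> C -> 0,
rank is additive: rank(B) = rank(A) + rank(C).
rank(B) = 7 + 23 = 30

30


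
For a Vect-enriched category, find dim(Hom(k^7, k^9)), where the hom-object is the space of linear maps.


In Vect-enriched categories, Hom(k^n, k^m) is the space of m x n matrices.
dim(Hom(k^7, k^9)) = 9 * 7 = 63

63


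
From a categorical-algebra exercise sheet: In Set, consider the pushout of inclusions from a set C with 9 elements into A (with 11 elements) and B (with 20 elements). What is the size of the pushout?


The pushout A +_C B identifies the images of C in A and B.
|A +_C B| = |A| + |B| - |C| (for injections).
= 11 + 20 - 9 = 22

22


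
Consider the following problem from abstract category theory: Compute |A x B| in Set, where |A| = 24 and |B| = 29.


In Set, the product A x B is the Cartesian product.
By the universal property, |A x B| = |A| * |B|.
|A x B| = 24 * 29 = 696

696


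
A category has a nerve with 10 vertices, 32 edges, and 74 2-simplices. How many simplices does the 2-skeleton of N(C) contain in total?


The 2-skeleton of the nerve N(C) consists of simplices in dimensions 0, 1, 2:
  |N(C)_0| = 10 (objects)
  |N(C)_1| = 32 (morphisms)
  |N(C)_2| = 74 (composable pairs)
Total = 10 + 32 + 74 = 116

116


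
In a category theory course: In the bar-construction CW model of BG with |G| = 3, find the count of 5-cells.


In the bar-construction CW model of BG, the n-cells are indexed by
n-tuples [g_1|...|g_n] of non-identity elements of G (degenerate
simplices with some g_i = e do not contribute cells), so there are
(|G| - 1)^n n-cells.
For dim = 5 with |G| = 3:
cells = (3 - 1)^5 = 2^5 = 32

32


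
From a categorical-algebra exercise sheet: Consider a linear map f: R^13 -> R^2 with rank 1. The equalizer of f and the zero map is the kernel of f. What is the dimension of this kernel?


The equalizer of f and the zero map is ker(f).
By the rank-nullity theorem: dim(ker(f)) = dim(domain) - rank(f).
dim(ker(f)) = 13 - 1 = 12

12


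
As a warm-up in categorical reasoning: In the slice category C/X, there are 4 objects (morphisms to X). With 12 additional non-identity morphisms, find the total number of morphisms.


In the slice category C/X, objects are morphisms to X.
Identity morphisms: 4 (one per object of C/X).
Non-identity morphisms: 12.
Total = 4 + 12 = 16

16


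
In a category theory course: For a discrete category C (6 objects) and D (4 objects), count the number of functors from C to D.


A functor from a discrete category C to D is determined by
where each object maps. Each of the 6 objects of C can map
to any of the 4 objects of D independently.
Number of functors = 4^6 = 4096

4096


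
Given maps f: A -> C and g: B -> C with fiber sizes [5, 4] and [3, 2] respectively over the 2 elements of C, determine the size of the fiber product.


The pullback A x_C B consists of pairs (a, b) with f(a) = g(b).
For each element c in C, the fiber product has |f^-1(c)| * |g^-1(c)| elements.
Summing over C: 5 * 3 + 4 * 2
= 15 + 8 = 23

23


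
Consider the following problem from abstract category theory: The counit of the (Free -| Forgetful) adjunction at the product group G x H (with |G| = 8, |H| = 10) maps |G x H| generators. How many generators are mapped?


The counit epsilon_K: F(U(K)) -> K of the Free-Forgetful adjunction
maps |K| generators of F(U(K)) into K. For K = G x H (the product group),
|G x H| = |G| * |H|.
Total generators mapped = 8 * 10 = 80.

80


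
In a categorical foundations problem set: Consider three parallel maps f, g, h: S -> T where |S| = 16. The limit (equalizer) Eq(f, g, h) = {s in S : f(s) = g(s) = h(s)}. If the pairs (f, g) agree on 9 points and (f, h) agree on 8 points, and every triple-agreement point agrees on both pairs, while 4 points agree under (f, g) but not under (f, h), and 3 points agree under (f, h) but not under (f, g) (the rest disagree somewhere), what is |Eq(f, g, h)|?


Eq(f, g, h) is the triple-agreement set: points in S where all three
maps take the same value. Using inclusion-exclusion on the pairwise data:
Pair (f, g) agrees on 9 points; pair (f, h) on 8 points.
Points agreeing under (f, g) but not (f, h) = 4; under (f, h) but not (f, g) = 3.
Triple-agreement = agreement-in-(f, g) minus points that agree under (f, g) but not (f, h):
|Eq(f, g, h)| = 9 - 4 = 5
(cross-check via (f, h): 8 - 3 = 5.)

5


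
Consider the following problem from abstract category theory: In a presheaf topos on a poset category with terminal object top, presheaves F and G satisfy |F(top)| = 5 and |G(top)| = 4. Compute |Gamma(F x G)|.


Global sections of a presheaf on a poset with terminal top satisfy
Gamma(H) ~ H(top). Presheaves admit pointwise products, so
(F x G)(top) = F(top) x G(top) (Cartesian product).
|Gamma(F x G)| = |F(top)| * |G(top)| = 5 * 4 = 20.

20


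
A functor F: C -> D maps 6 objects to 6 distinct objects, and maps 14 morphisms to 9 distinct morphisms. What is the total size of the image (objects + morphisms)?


The image of F consists of distinct objects and distinct morphisms.
|Im(F)| on objects = 6
|Im(F)| on morphisms = 9
Total image cardinality = 6 + 9 = 15

15


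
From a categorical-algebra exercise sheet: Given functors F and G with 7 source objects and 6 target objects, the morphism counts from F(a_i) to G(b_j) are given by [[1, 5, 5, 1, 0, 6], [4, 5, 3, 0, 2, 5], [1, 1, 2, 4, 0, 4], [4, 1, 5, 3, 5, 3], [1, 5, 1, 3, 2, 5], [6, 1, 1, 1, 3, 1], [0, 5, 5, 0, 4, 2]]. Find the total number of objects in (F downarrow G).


Objects of (F downarrow G) are triples (a, b, h: F(a)->G(b)).
The count equals the sum of all entries in the hom-matrix.
sum(row 0) = 18
sum(row 1) = 19
sum(row 2) = 12
sum(row 3) = 21
sum(row 4) = 17
sum(row 5) = 13
sum(row 6) = 16
Grand total = 116

116


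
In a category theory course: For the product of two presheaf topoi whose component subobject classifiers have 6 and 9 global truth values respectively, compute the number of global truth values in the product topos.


In a product of presheaf topoi E_1 x E_2, the subobject classifier
is Omega = Omega_1 x Omega_2 (componentwise), so
|Omega(top)| = |Omega_1(top_1)| * |Omega_2(top_2)|.
= 6 * 9 = 54.

54


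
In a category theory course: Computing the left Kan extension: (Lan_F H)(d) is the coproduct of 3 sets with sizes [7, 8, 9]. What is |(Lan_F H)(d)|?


Pointwise, the left Kan extension (Lan_F H)(d) is the colimit, indexed
by the comma category (F downarrow d), of H composed with the
projection (F downarrow d) -> C. Here that colimit is given
as a coproduct (disjoint union) of sets, so its cardinality is the
sum of the sizes of the summands.
Coproduct of sets with sizes: 7 + 8 + 9
= 24

24


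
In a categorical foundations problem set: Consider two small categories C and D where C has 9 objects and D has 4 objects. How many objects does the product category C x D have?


The product category C x D has objects that are pairs (c, d).
Number of pairs = |Ob(C)| * |Ob(D)| = 9 * 4 = 36

36


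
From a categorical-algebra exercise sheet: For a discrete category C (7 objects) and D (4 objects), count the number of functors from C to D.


A functor from a discrete category C to D is determined by
where each object maps. Each of the 7 objects of C can map
to any of the 4 objects of D independently.
Number of functors = 4^7 = 16384

16384


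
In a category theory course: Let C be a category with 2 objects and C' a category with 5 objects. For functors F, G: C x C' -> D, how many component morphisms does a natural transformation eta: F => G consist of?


A natural transformation eta: F => G assigns one component morphism per
object of the domain category.
The domain is the product category C x C', so
|Ob(C x C')| = |Ob(C)| * |Ob(C')| = 2 * 5 = 10.
Therefore eta has 10 component morphisms.

10


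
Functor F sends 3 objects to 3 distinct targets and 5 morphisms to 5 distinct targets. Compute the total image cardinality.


The image of F consists of distinct objects and distinct morphisms.
|Im(F)| on objects = 3
|Im(F)| on morphisms = 5
Total image cardinality = 3 + 5 = 8

8


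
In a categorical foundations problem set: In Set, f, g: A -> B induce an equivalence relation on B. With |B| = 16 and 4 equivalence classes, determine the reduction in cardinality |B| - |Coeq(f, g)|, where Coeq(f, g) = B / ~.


The coequalizer Coeq(f, g) = B / ~ has one element per equivalence class.
|B| = 16, |Coeq(f, g)| = 4.
|B| - |Coeq(f, g)| = 16 - 4 = 12.

12


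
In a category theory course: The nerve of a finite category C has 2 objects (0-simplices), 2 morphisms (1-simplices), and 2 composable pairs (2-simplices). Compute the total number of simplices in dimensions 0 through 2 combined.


The 2-skeleton of the nerve N(C) consists of simplices in dimensions 0, 1, 2:
  |N(C)_0| = 2 (objects)
  |N(C)_1| = 2 (morphisms)
  |N(C)_2| = 2 (composable pairs)
Total = 2 + 2 + 2 = 6

6


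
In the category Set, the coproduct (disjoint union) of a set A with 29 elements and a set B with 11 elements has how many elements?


In Set, the coproduct A + B is the disjoint union.
|A + B| = |A| + |B| = 29 + 11 = 40

40


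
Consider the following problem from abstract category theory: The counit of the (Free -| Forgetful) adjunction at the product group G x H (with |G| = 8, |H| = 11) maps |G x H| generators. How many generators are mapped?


The counit epsilon_K: F(U(K)) -> K of the Free-Forgetful adjunction
maps |K| generators of F(U(K)) into K. For K = G x H (the product group),
|G x H| = |G| * |H|.
Total generators mapped = 8 * 11 = 88.

88


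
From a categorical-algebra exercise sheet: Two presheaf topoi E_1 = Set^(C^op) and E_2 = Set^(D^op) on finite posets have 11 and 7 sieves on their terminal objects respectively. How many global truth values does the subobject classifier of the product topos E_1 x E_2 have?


In a product of presheaf topoi E_1 x E_2, the subobject classifier
is Omega = Omega_1 x Omega_2 (componentwise), so
|Omega(top)| = |Omega_1(top_1)| * |Omega_2(top_2)|.
= 11 * 7 = 77.

77


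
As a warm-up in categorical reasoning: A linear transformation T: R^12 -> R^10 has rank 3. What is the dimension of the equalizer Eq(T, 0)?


The equalizer of f and the zero map is ker(f).
By the rank-nullity theorem: dim(ker(f)) = dim(domain) - rank(f).
dim(ker(f)) = 12 - 3 = 9

9


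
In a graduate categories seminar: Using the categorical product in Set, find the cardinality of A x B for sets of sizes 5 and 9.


In Set, the product A x B is the Cartesian product.
By the universal property, |A x B| = |A| * |B|.
|A x B| = 5 * 9 = 45

45


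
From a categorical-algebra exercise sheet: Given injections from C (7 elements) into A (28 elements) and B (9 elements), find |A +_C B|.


The pushout A +_C B identifies the images of C in A and B.
|A +_C B| = |A| + |B| - |C| (for injections).
= 28 + 9 - 7 = 30

30


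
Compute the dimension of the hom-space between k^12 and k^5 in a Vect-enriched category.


In Vect-enriched categories, Hom(k^n, k^m) is the space of m x n matrices.
dim(Hom(k^12, k^5)) = 5 * 12 = 60

60


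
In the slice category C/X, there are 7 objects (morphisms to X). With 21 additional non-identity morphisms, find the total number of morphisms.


In the slice category C/X, objects are morphisms to X.
Identity morphisms: 7 (one per object of C/X).
Non-identity morphisms: 21.
Total = 7 + 21 = 28

28


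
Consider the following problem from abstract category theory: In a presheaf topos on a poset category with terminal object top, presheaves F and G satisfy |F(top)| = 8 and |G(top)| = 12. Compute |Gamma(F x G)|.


Global sections of a presheaf on a poset with terminal top satisfy
Gamma(H) ~ H(top). Presheaves admit pointwise products, so
(F x G)(top) = F(top) x G(top) (Cartesian product).
|Gamma(F x G)| = |F(top)| * |G(top)| = 8 * 12 = 96.

96


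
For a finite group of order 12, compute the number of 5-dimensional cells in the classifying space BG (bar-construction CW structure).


In the bar-construction CW model of BG, the n-cells are indexed by
n-tuples [g_1|...|g_n] of non-identity elements of G (degenerate
simplices with some g_i = e do not contribute cells), so there are
(|G| - 1)^n n-cells.
For dim = 5 with |G| = 12:
cells = (12 - 1)^5 = 11^5 = 161051

161051


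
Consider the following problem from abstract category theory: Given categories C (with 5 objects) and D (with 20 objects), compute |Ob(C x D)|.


The product category C x D has objects that are pairs (c, d).
Number of pairs = |Ob(C)| * |Ob(D)| = 5 * 20 = 100

100


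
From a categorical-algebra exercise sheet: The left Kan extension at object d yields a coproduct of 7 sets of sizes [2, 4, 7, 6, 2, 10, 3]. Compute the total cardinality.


Pointwise, the left Kan extension (Lan_F H)(d) is the colimit, indexed
by the comma category (F downarrow d), of H composed with the
projection (F downarrow d) -> C. Here that colimit is given
as a coproduct (disjoint union) of sets, so its cardinality is the
sum of the sizes of the summands.
Coproduct of sets with sizes: 2 + 4 + 7 + 6 + 2 + 10 + 3
= 34

34


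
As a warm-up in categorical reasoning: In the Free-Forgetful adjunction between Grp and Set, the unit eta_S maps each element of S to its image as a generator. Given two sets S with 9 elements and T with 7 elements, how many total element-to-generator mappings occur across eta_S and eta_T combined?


The unit eta_X: X -> U(F(X)) of the Free-Forgetful adjunction
maps each element of X to a generator of F(X). For X = S + T (disjoint
union in Set), |S + T| = |S| + |T|.
Total mappings = 9 + 7 = 16.

16


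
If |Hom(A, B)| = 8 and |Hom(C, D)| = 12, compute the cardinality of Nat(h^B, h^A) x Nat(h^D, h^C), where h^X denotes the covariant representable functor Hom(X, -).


By the Yoneda lemma, Nat(h^B, h^A) is isomorphic to Hom(A, B),
so |Nat(h^B, h^A)| = |Hom(A, B)| and |Nat(h^D, h^C)| = |Hom(C, D)|.
|Hom(A, B)| = 8, |Hom(C, D)| = 12.
|Nat(h^B, h^A) x Nat(h^D, h^C)| = 8 * 12 = 96

96


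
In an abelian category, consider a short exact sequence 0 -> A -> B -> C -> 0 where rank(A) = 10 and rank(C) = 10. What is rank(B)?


For a short exact sequence 0 -> A -> B -> C -> 0,
rank is additive: rank(B) = rank(A) + rank(C).
rank(B) = 10 + 10 = 20

20


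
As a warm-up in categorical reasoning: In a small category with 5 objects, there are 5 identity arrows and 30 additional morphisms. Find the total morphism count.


Each object has an identity morphism, giving 5 identities.
Adding the 30 non-identity morphisms:
Total = 5 + 30 = 35

35


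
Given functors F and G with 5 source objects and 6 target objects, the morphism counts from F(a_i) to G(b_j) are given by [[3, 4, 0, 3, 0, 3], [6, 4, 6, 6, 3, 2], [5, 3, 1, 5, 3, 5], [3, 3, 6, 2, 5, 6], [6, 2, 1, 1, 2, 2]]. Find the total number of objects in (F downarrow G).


Objects of (F downarrow G) are triples (a, b, h: F(a)->G(b)).
The count equals the sum of all entries in the hom-matrix.
sum(row 0) = 13
sum(row 1) = 27
sum(row 2) = 22
sum(row 3) = 25
sum(row 4) = 14
Grand total = 101

101


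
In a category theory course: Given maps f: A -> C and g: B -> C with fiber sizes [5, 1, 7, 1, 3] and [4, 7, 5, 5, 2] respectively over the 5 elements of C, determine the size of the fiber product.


The pullback A x_C B consists of pairs (a, b) with f(a) = g(b).
For each element c in C, the fiber product has |f^-1(c)| * |g^-1(c)| elements.
Summing over C: 5 * 4 + 1 * 7 + 7 * 5 + 1 * 5 + 3 * 2
= 20 + 7 + 35 + 5 + 6 = 73

73


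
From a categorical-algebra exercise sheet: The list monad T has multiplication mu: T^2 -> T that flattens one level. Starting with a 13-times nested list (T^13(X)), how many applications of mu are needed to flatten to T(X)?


Each application of mu: T^2 -> T removes one layer of nesting.
Starting at depth 13 (i.e., T^13(X)), we need to reach T(X).
Number of mu applications = 13 - 1 = 12

12


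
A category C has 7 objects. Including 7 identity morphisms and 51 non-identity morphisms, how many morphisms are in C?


Each object has an identity morphism, giving 7 identities.
Adding the 51 non-identity morphisms:
Total = 7 + 51 = 58

58


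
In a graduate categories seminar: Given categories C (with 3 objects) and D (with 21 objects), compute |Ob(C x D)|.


The product category C x D has objects that are pairs (c, d).
Number of pairs = |Ob(C)| * |Ob(D)| = 3 * 21 = 63

63


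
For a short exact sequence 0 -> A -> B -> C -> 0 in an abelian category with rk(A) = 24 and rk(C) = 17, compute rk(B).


For a short exact sequence 0 -> A -> B -> C -> 0,
rank is additive: rank(B) = rank(A) + rank(C).
rank(B) = 24 + 17 = 41

41


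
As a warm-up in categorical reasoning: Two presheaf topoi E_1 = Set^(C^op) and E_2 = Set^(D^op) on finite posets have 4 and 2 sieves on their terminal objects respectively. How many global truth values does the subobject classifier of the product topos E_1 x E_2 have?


In a product of presheaf topoi E_1 x E_2, the subobject classifier
is Omega = Omega_1 x Omega_2 (componentwise), so
|Omega(top)| = |Omega_1(top_1)| * |Omega_2(top_2)|.
= 4 * 2 = 8.

8


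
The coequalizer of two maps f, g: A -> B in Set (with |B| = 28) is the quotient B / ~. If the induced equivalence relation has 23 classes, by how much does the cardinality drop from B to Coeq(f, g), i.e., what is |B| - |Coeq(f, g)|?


The coequalizer Coeq(f, g) = B / ~ has one element per equivalence class.
|B| = 28, |Coeq(f, g)| = 23.
|B| - |Coeq(f, g)| = 28 - 23 = 5.

5


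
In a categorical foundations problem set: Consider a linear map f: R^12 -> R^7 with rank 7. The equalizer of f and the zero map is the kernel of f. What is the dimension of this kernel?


The equalizer of f and the zero map is ker(f).
By the rank-nullity theorem: dim(ker(f)) = dim(domain) - rank(f).
dim(ker(f)) = 12 - 7 = 5

5


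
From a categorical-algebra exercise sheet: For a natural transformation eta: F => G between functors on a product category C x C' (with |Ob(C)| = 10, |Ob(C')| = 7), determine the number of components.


A natural transformation eta: F => G assigns one component morphism per
object of the domain category.
The domain is the product category C x C', so
|Ob(C x C')| = |Ob(C)| * |Ob(C')| = 10 * 7 = 70.
Therefore eta has 70 component morphisms.

70


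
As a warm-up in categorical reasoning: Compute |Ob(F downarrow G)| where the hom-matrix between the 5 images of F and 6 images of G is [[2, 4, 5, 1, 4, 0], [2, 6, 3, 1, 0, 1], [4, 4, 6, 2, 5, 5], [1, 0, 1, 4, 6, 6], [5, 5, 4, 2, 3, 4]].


Objects of (F downarrow G) are triples (a, b, h: F(a)->G(b)).
The count equals the sum of all entries in the hom-matrix.
sum(row 0) = 16
sum(row 1) = 13
sum(row 2) = 26
sum(row 3) = 18
sum(row 4) = 23
Grand total = 96

96


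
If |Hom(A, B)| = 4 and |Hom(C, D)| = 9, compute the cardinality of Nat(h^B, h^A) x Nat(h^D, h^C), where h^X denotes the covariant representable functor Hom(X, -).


By the Yoneda lemma, Nat(h^B, h^A) is isomorphic to Hom(A, B),
so |Nat(h^B, h^A)| = |Hom(A, B)| and |Nat(h^D, h^C)| = |Hom(C, D)|.
|Hom(A, B)| = 4, |Hom(C, D)| = 9.
|Nat(h^B, h^A) x Nat(h^D, h^C)| = 4 * 9 = 36

36


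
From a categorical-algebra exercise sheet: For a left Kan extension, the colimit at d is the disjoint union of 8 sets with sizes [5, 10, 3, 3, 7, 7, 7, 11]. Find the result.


Pointwise, the left Kan extension (Lan_F H)(d) is the colimit, indexed
by the comma category (F downarrow d), of H composed with the
projection (F downarrow d) -> C. Here that colimit is given
as a coproduct (disjoint union) of sets, so its cardinality is the
sum of the sizes of the summands.
Coproduct of sets with sizes: 5 + 10 + 3 + 3 + 7 + 7 + 7 + 11
= 53

53


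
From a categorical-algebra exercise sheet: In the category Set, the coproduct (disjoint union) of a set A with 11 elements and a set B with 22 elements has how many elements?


In Set, the coproduct A + B is the disjoint union.
|A + B| = |A| + |B| = 11 + 22 = 33

33


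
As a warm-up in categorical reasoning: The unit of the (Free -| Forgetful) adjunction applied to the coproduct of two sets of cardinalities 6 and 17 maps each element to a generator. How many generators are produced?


The unit eta_X: X -> U(F(X)) of the Free-Forgetful adjunction
maps each element of X to a generator of F(X). For X = S + T (disjoint
union in Set), |S + T| = |S| + |T|.
Total mappings = 6 + 17 = 23.

23


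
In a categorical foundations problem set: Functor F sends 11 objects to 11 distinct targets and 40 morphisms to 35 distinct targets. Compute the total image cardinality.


The image of F consists of distinct objects and distinct morphisms.
|Im(F)| on objects = 11
|Im(F)| on morphisms = 35
Total image cardinality = 11 + 35 = 46

46


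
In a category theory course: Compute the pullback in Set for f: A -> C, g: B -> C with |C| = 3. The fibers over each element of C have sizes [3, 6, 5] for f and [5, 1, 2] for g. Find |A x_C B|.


The pullback A x_C B consists of pairs (a, b) with f(a) = g(b).
For each element c in C, the fiber product has |f^-1(c)| * |g^-1(c)| elements.
Summing over C: 3 * 5 + 6 * 1 + 5 * 2
= 15 + 6 + 10 = 31

31


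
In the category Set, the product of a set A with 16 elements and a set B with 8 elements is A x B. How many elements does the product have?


In Set, the product A x B is the Cartesian product.
By the universal property, |A x B| = |A| * |B|.
|A x B| = 16 * 8 = 128

128


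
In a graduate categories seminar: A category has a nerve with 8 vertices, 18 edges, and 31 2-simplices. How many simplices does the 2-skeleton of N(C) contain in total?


The 2-skeleton of the nerve N(C) consists of simplices in dimensions 0, 1, 2:
  |N(C)_0| = 8 (objects)
  |N(C)_1| = 18 (morphisms)
  |N(C)_2| = 31 (composable pairs)
Total = 8 + 18 + 31 = 57

57


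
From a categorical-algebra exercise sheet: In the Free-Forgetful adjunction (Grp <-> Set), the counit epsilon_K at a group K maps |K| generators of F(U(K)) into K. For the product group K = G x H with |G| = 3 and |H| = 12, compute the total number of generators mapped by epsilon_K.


The counit epsilon_K: F(U(K)) -> K of the Free-Forgetful adjunction
maps |K| generators of F(U(K)) into K. For K = G x H (the product group),
|G x H| = |G| * |H|.
Total generators mapped = 3 * 12 = 36.

36


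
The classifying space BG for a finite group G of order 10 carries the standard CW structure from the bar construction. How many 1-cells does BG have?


In the bar-construction CW model of BG, the n-cells are indexed by
n-tuples [g_1|...|g_n] of non-identity elements of G (degenerate
simplices with some g_i = e do not contribute cells), so there are
(|G| - 1)^n n-cells.
For dim = 1 with |G| = 10:
cells = (10 - 1)^1 = 9^1 = 9

9


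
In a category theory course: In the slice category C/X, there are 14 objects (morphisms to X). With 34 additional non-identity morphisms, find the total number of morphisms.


In the slice category C/X, objects are morphisms to X.
Identity morphisms: 14 (one per object of C/X).
Non-identity morphisms: 34.
Total = 14 + 34 = 48

48


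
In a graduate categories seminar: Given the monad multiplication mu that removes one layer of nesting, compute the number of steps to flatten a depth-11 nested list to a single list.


Each application of mu: T^2 -> T removes one layer of nesting.
Starting at depth 11 (i.e., T^11(X)), we need to reach T(X).
Number of mu applications = 11 - 1 = 10

10


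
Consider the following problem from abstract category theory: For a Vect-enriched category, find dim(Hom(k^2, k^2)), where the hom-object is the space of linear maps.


In Vect-enriched categories, Hom(k^n, k^m) is the space of m x n matrices.
dim(Hom(k^2, k^2)) = 2 * 2 = 4

4


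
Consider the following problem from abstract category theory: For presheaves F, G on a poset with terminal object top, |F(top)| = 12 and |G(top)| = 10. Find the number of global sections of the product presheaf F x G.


Global sections of a presheaf on a poset with terminal top satisfy
Gamma(H) ~ H(top). Presheaves admit pointwise products, so
(F x G)(top) = F(top) x G(top) (Cartesian product).
|Gamma(F x G)| = |F(top)| * |G(top)| = 12 * 10 = 120.

120
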